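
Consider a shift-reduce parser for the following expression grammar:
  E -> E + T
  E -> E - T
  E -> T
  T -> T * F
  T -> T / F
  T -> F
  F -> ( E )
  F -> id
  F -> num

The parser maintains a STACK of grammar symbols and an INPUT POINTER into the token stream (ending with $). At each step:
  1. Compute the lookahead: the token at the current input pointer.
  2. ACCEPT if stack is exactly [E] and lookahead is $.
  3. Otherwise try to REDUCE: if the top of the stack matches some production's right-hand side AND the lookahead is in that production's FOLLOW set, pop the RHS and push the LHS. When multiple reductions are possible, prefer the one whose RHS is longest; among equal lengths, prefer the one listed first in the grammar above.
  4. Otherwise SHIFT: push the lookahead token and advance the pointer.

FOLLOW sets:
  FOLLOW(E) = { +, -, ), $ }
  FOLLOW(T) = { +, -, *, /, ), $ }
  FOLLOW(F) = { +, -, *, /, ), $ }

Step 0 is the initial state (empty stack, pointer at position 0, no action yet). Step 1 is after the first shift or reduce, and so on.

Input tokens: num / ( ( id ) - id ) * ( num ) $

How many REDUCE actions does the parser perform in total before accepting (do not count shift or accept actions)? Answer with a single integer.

Answer: 19

Derivation:
Step 1: shift num. Stack=[num] ptr=1 lookahead=/ remaining=[/ ( ( id ) - id ) * ( num ) $]
Step 2: reduce F->num. Stack=[F] ptr=1 lookahead=/ remaining=[/ ( ( id ) - id ) * ( num ) $]
Step 3: reduce T->F. Stack=[T] ptr=1 lookahead=/ remaining=[/ ( ( id ) - id ) * ( num ) $]
Step 4: shift /. Stack=[T /] ptr=2 lookahead=( remaining=[( ( id ) - id ) * ( num ) $]
Step 5: shift (. Stack=[T / (] ptr=3 lookahead=( remaining=[( id ) - id ) * ( num ) $]
Step 6: shift (. Stack=[T / ( (] ptr=4 lookahead=id remaining=[id ) - id ) * ( num ) $]
Step 7: shift id. Stack=[T / ( ( id] ptr=5 lookahead=) remaining=[) - id ) * ( num ) $]
Step 8: reduce F->id. Stack=[T / ( ( F] ptr=5 lookahead=) remaining=[) - id ) * ( num ) $]
Step 9: reduce T->F. Stack=[T / ( ( T] ptr=5 lookahead=) remaining=[) - id ) * ( num ) $]
Step 10: reduce E->T. Stack=[T / ( ( E] ptr=5 lookahead=) remaining=[) - id ) * ( num ) $]
Step 11: shift ). Stack=[T / ( ( E )] ptr=6 lookahead=- remaining=[- id ) * ( num ) $]
Step 12: reduce F->( E ). Stack=[T / ( F] ptr=6 lookahead=- remaining=[- id ) * ( num ) $]
Step 13: reduce T->F. Stack=[T / ( T] ptr=6 lookahead=- remaining=[- id ) * ( num ) $]
Step 14: reduce E->T. Stack=[T / ( E] ptr=6 lookahead=- remaining=[- id ) * ( num ) $]
Step 15: shift -. Stack=[T / ( E -] ptr=7 lookahead=id remaining=[id ) * ( num ) $]
Step 16: shift id. Stack=[T / ( E - id] ptr=8 lookahead=) remaining=[) * ( num ) $]
Step 17: reduce F->id. Stack=[T / ( E - F] ptr=8 lookahead=) remaining=[) * ( num ) $]
Step 18: reduce T->F. Stack=[T / ( E - T] ptr=8 lookahead=) remaining=[) * ( num ) $]
Step 19: reduce E->E - T. Stack=[T / ( E] ptr=8 lookahead=) remaining=[) * ( num ) $]
Step 20: shift ). Stack=[T / ( E )] ptr=9 lookahead=* remaining=[* ( num ) $]
Step 21: reduce F->( E ). Stack=[T / F] ptr=9 lookahead=* remaining=[* ( num ) $]
Step 22: reduce T->T / F. Stack=[T] ptr=9 lookahead=* remaining=[* ( num ) $]
Step 23: shift *. Stack=[T *] ptr=10 lookahead=( remaining=[( num ) $]
Step 24: shift (. Stack=[T * (] ptr=11 lookahead=num remaining=[num ) $]
Step 25: shift num. Stack=[T * ( num] ptr=12 lookahead=) remaining=[) $]
Step 26: reduce F->num. Stack=[T * ( F] ptr=12 lookahead=) remaining=[) $]
Step 27: reduce T->F. Stack=[T * ( T] ptr=12 lookahead=) remaining=[) $]
Step 28: reduce E->T. Stack=[T * ( E] ptr=12 lookahead=) remaining=[) $]
Step 29: shift ). Stack=[T * ( E )] ptr=13 lookahead=$ remaining=[$]
Step 30: reduce F->( E ). Stack=[T * F] ptr=13 lookahead=$ remaining=[$]
Step 31: reduce T->T * F. Stack=[T] ptr=13 lookahead=$ remaining=[$]
Step 32: reduce E->T. Stack=[E] ptr=13 lookahead=$ remaining=[$]
Step 33: accept. Stack=[E] ptr=13 lookahead=$ remaining=[$]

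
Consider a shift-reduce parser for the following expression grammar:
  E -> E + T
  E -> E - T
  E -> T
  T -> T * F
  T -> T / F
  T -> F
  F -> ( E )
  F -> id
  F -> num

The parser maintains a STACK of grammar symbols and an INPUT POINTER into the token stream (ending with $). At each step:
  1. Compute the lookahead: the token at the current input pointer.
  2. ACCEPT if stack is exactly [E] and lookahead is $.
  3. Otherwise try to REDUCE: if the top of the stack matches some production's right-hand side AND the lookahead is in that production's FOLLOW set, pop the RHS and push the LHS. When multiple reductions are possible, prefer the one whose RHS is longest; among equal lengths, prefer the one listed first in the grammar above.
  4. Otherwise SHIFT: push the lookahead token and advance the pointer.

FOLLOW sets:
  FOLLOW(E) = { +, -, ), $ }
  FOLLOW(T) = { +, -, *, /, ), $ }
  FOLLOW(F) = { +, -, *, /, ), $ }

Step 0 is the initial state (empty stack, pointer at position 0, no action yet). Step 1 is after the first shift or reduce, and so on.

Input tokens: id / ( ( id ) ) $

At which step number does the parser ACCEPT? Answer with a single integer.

Answer: 19

Derivation:
Step 1: shift id. Stack=[id] ptr=1 lookahead=/ remaining=[/ ( ( id ) ) $]
Step 2: reduce F->id. Stack=[F] ptr=1 lookahead=/ remaining=[/ ( ( id ) ) $]
Step 3: reduce T->F. Stack=[T] ptr=1 lookahead=/ remaining=[/ ( ( id ) ) $]
Step 4: shift /. Stack=[T /] ptr=2 lookahead=( remaining=[( ( id ) ) $]
Step 5: shift (. Stack=[T / (] ptr=3 lookahead=( remaining=[( id ) ) $]
Step 6: shift (. Stack=[T / ( (] ptr=4 lookahead=id remaining=[id ) ) $]
Step 7: shift id. Stack=[T / ( ( id] ptr=5 lookahead=) remaining=[) ) $]
Step 8: reduce F->id. Stack=[T / ( ( F] ptr=5 lookahead=) remaining=[) ) $]
Step 9: reduce T->F. Stack=[T / ( ( T] ptr=5 lookahead=) remaining=[) ) $]
Step 10: reduce E->T. Stack=[T / ( ( E] ptr=5 lookahead=) remaining=[) ) $]
Step 11: shift ). Stack=[T / ( ( E )] ptr=6 lookahead=) remaining=[) $]
Step 12: reduce F->( E ). Stack=[T / ( F] ptr=6 lookahead=) remaining=[) $]
Step 13: reduce T->F. Stack=[T / ( T] ptr=6 lookahead=) remaining=[) $]
Step 14: reduce E->T. Stack=[T / ( E] ptr=6 lookahead=) remaining=[) $]
Step 15: shift ). Stack=[T / ( E )] ptr=7 lookahead=$ remaining=[$]
Step 16: reduce F->( E ). Stack=[T / F] ptr=7 lookahead=$ remaining=[$]
Step 17: reduce T->T / F. Stack=[T] ptr=7 lookahead=$ remaining=[$]
Step 18: reduce E->T. Stack=[E] ptr=7 lookahead=$ remaining=[$]
Step 19: accept. Stack=[E] ptr=7 lookahead=$ remaining=[$]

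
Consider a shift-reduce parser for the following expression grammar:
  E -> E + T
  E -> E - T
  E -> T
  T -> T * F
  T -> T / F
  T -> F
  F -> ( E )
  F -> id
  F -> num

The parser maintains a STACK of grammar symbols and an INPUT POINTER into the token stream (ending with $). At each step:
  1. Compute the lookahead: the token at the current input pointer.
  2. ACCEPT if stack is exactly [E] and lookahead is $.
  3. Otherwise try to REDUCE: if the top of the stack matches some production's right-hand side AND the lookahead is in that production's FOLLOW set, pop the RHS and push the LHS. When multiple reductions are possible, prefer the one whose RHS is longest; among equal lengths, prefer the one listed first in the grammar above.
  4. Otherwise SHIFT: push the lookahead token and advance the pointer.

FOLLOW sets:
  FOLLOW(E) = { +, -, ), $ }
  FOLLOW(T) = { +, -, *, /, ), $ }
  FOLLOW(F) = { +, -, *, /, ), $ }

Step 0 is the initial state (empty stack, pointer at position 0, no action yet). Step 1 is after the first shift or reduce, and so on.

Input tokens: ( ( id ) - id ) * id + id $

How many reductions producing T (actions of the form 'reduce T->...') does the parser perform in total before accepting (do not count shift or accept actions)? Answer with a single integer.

Step 1: shift (. Stack=[(] ptr=1 lookahead=( remaining=[( id ) - id ) * id + id $]
Step 2: shift (. Stack=[( (] ptr=2 lookahead=id remaining=[id ) - id ) * id + id $]
Step 3: shift id. Stack=[( ( id] ptr=3 lookahead=) remaining=[) - id ) * id + id $]
Step 4: reduce F->id. Stack=[( ( F] ptr=3 lookahead=) remaining=[) - id ) * id + id $]
Step 5: reduce T->F. Stack=[( ( T] ptr=3 lookahead=) remaining=[) - id ) * id + id $]
Step 6: reduce E->T. Stack=[( ( E] ptr=3 lookahead=) remaining=[) - id ) * id + id $]
Step 7: shift ). Stack=[( ( E )] ptr=4 lookahead=- remaining=[- id ) * id + id $]
Step 8: reduce F->( E ). Stack=[( F] ptr=4 lookahead=- remaining=[- id ) * id + id $]
Step 9: reduce T->F. Stack=[( T] ptr=4 lookahead=- remaining=[- id ) * id + id $]
Step 10: reduce E->T. Stack=[( E] ptr=4 lookahead=- remaining=[- id ) * id + id $]
Step 11: shift -. Stack=[( E -] ptr=5 lookahead=id remaining=[id ) * id + id $]
Step 12: shift id. Stack=[( E - id] ptr=6 lookahead=) remaining=[) * id + id $]
Step 13: reduce F->id. Stack=[( E - F] ptr=6 lookahead=) remaining=[) * id + id $]
Step 14: reduce T->F. Stack=[( E - T] ptr=6 lookahead=) remaining=[) * id + id $]
Step 15: reduce E->E - T. Stack=[( E] ptr=6 lookahead=) remaining=[) * id + id $]
Step 16: shift ). Stack=[( E )] ptr=7 lookahead=* remaining=[* id + id $]
Step 17: reduce F->( E ). Stack=[F] ptr=7 lookahead=* remaining=[* id + id $]
Step 18: reduce T->F. Stack=[T] ptr=7 lookahead=* remaining=[* id + id $]
Step 19: shift *. Stack=[T *] ptr=8 lookahead=id remaining=[id + id $]
Step 20: shift id. Stack=[T * id] ptr=9 lookahead=+ remaining=[+ id $]
Step 21: reduce F->id. Stack=[T * F] ptr=9 lookahead=+ remaining=[+ id $]
Step 22: reduce T->T * F. Stack=[T] ptr=9 lookahead=+ remaining=[+ id $]
Step 23: reduce E->T. Stack=[E] ptr=9 lookahead=+ remaining=[+ id $]
Step 24: shift +. Stack=[E +] ptr=10 lookahead=id remaining=[id $]
Step 25: shift id. Stack=[E + id] ptr=11 lookahead=$ remaining=[$]
Step 26: reduce F->id. Stack=[E + F] ptr=11 lookahead=$ remaining=[$]
Step 27: reduce T->F. Stack=[E + T] ptr=11 lookahead=$ remaining=[$]
Step 28: reduce E->E + T. Stack=[E] ptr=11 lookahead=$ remaining=[$]
Step 29: accept. Stack=[E] ptr=11 lookahead=$ remaining=[$]

Answer: 6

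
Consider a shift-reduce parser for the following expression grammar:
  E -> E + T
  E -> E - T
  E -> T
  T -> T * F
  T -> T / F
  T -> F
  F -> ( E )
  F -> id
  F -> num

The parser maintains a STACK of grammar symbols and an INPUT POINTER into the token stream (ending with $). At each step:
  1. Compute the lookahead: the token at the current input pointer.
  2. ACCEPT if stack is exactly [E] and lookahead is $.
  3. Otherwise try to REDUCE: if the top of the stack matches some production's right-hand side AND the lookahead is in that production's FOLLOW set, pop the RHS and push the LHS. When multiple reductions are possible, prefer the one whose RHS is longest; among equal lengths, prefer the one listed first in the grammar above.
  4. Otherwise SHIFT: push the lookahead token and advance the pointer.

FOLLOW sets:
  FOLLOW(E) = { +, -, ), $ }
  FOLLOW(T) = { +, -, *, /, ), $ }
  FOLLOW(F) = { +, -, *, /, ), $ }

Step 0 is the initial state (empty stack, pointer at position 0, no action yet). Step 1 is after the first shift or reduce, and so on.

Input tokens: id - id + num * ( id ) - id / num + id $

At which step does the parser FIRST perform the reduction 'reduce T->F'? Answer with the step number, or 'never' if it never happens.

Answer: 3

Derivation:
Step 1: shift id. Stack=[id] ptr=1 lookahead=- remaining=[- id + num * ( id ) - id / num + id $]
Step 2: reduce F->id. Stack=[F] ptr=1 lookahead=- remaining=[- id + num * ( id ) - id / num + id $]
Step 3: reduce T->F. Stack=[T] ptr=1 lookahead=- remaining=[- id + num * ( id ) - id / num + id $]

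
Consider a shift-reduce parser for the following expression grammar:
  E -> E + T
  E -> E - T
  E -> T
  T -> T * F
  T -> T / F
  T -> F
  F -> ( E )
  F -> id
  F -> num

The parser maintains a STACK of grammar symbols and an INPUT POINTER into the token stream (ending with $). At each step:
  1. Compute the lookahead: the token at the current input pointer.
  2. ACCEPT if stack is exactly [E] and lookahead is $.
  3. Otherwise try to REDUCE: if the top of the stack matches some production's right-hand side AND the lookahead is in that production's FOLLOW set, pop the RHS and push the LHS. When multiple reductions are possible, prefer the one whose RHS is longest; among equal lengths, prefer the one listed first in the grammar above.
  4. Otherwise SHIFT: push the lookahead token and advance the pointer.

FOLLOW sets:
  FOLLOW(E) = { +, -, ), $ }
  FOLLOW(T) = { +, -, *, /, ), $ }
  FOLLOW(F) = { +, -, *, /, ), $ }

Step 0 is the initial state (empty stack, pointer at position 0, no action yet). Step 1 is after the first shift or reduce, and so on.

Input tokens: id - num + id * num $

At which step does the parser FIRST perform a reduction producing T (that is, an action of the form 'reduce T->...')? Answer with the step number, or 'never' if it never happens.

Step 1: shift id. Stack=[id] ptr=1 lookahead=- remaining=[- num + id * num $]
Step 2: reduce F->id. Stack=[F] ptr=1 lookahead=- remaining=[- num + id * num $]
Step 3: reduce T->F. Stack=[T] ptr=1 lookahead=- remaining=[- num + id * num $]

Answer: 3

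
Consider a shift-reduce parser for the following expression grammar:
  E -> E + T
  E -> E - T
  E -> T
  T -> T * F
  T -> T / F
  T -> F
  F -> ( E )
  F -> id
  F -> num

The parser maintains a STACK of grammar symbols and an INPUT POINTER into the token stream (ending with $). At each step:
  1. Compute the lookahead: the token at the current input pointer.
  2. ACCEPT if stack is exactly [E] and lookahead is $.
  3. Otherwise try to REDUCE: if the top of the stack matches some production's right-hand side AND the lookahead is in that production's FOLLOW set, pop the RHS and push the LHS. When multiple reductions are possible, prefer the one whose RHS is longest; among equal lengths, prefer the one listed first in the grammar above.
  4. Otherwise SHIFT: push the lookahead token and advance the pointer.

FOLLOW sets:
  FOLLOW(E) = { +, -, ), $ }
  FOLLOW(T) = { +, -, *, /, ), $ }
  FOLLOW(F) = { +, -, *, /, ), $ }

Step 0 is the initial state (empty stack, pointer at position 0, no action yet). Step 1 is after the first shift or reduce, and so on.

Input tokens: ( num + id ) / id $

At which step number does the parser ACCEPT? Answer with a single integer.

Step 1: shift (. Stack=[(] ptr=1 lookahead=num remaining=[num + id ) / id $]
Step 2: shift num. Stack=[( num] ptr=2 lookahead=+ remaining=[+ id ) / id $]
Step 3: reduce F->num. Stack=[( F] ptr=2 lookahead=+ remaining=[+ id ) / id $]
Step 4: reduce T->F. Stack=[( T] ptr=2 lookahead=+ remaining=[+ id ) / id $]
Step 5: reduce E->T. Stack=[( E] ptr=2 lookahead=+ remaining=[+ id ) / id $]
Step 6: shift +. Stack=[( E +] ptr=3 lookahead=id remaining=[id ) / id $]
Step 7: shift id. Stack=[( E + id] ptr=4 lookahead=) remaining=[) / id $]
Step 8: reduce F->id. Stack=[( E + F] ptr=4 lookahead=) remaining=[) / id $]
Step 9: reduce T->F. Stack=[( E + T] ptr=4 lookahead=) remaining=[) / id $]
Step 10: reduce E->E + T. Stack=[( E] ptr=4 lookahead=) remaining=[) / id $]
Step 11: shift ). Stack=[( E )] ptr=5 lookahead=/ remaining=[/ id $]
Step 12: reduce F->( E ). Stack=[F] ptr=5 lookahead=/ remaining=[/ id $]
Step 13: reduce T->F. Stack=[T] ptr=5 lookahead=/ remaining=[/ id $]
Step 14: shift /. Stack=[T /] ptr=6 lookahead=id remaining=[id $]
Step 15: shift id. Stack=[T / id] ptr=7 lookahead=$ remaining=[$]
Step 16: reduce F->id. Stack=[T / F] ptr=7 lookahead=$ remaining=[$]
Step 17: reduce T->T / F. Stack=[T] ptr=7 lookahead=$ remaining=[$]
Step 18: reduce E->T. Stack=[E] ptr=7 lookahead=$ remaining=[$]
Step 19: accept. Stack=[E] ptr=7 lookahead=$ remaining=[$]

Answer: 19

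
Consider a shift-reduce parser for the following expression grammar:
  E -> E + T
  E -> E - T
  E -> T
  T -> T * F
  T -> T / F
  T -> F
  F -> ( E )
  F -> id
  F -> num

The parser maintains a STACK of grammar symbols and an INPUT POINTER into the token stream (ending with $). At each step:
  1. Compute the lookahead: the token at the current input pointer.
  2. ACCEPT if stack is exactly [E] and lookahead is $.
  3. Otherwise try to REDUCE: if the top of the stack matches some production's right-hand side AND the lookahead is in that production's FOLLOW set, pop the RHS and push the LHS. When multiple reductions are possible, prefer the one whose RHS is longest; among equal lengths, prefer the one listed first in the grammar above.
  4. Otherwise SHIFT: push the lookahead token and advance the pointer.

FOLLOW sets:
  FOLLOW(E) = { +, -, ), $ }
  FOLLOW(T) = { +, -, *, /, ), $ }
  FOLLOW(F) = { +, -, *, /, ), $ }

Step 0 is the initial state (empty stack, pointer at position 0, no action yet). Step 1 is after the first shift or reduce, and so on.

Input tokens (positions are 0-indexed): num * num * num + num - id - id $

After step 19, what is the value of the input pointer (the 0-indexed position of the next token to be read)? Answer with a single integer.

Answer: 9

Derivation:
Step 1: shift num. Stack=[num] ptr=1 lookahead=* remaining=[* num * num + num - id - id $]
Step 2: reduce F->num. Stack=[F] ptr=1 lookahead=* remaining=[* num * num + num - id - id $]
Step 3: reduce T->F. Stack=[T] ptr=1 lookahead=* remaining=[* num * num + num - id - id $]
Step 4: shift *. Stack=[T *] ptr=2 lookahead=num remaining=[num * num + num - id - id $]
Step 5: shift num. Stack=[T * num] ptr=3 lookahead=* remaining=[* num + num - id - id $]
Step 6: reduce F->num. Stack=[T * F] ptr=3 lookahead=* remaining=[* num + num - id - id $]
Step 7: reduce T->T * F. Stack=[T] ptr=3 lookahead=* remaining=[* num + num - id - id $]
Step 8: shift *. Stack=[T *] ptr=4 lookahead=num remaining=[num + num - id - id $]
Step 9: shift num. Stack=[T * num] ptr=5 lookahead=+ remaining=[+ num - id - id $]
Step 10: reduce F->num. Stack=[T * F] ptr=5 lookahead=+ remaining=[+ num - id - id $]
Step 11: reduce T->T * F. Stack=[T] ptr=5 lookahead=+ remaining=[+ num - id - id $]
Step 12: reduce E->T. Stack=[E] ptr=5 lookahead=+ remaining=[+ num - id - id $]
Step 13: shift +. Stack=[E +] ptr=6 lookahead=num remaining=[num - id - id $]
Step 14: shift num. Stack=[E + num] ptr=7 lookahead=- remaining=[- id - id $]
Step 15: reduce F->num. Stack=[E + F] ptr=7 lookahead=- remaining=[- id - id $]
Step 16: reduce T->F. Stack=[E + T] ptr=7 lookahead=- remaining=[- id - id $]
Step 17: reduce E->E + T. Stack=[E] ptr=7 lookahead=- remaining=[- id - id $]
Step 18: shift -. Stack=[E -] ptr=8 lookahead=id remaining=[id - id $]
Step 19: shift id. Stack=[E - id] ptr=9 lookahead=- remaining=[- id $]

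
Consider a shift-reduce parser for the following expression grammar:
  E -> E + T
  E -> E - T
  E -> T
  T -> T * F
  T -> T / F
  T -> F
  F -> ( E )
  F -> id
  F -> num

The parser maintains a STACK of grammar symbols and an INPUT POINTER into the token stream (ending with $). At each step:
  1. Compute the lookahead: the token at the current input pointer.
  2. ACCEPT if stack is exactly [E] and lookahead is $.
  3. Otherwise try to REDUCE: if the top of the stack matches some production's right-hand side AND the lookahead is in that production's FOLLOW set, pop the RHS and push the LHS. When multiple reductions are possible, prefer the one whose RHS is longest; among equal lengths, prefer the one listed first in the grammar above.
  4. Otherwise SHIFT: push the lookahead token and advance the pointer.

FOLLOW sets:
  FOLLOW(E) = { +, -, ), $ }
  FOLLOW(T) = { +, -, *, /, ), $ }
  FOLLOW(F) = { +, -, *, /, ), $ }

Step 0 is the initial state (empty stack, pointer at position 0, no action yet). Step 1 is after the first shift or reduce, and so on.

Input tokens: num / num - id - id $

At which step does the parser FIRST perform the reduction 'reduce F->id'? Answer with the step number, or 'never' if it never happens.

Step 1: shift num. Stack=[num] ptr=1 lookahead=/ remaining=[/ num - id - id $]
Step 2: reduce F->num. Stack=[F] ptr=1 lookahead=/ remaining=[/ num - id - id $]
Step 3: reduce T->F. Stack=[T] ptr=1 lookahead=/ remaining=[/ num - id - id $]
Step 4: shift /. Stack=[T /] ptr=2 lookahead=num remaining=[num - id - id $]
Step 5: shift num. Stack=[T / num] ptr=3 lookahead=- remaining=[- id - id $]
Step 6: reduce F->num. Stack=[T / F] ptr=3 lookahead=- remaining=[- id - id $]
Step 7: reduce T->T / F. Stack=[T] ptr=3 lookahead=- remaining=[- id - id $]
Step 8: reduce E->T. Stack=[E] ptr=3 lookahead=- remaining=[- id - id $]
Step 9: shift -. Stack=[E -] ptr=4 lookahead=id remaining=[id - id $]
Step 10: shift id. Stack=[E - id] ptr=5 lookahead=- remaining=[- id $]
Step 11: reduce F->id. Stack=[E - F] ptr=5 lookahead=- remaining=[- id $]

Answer: 11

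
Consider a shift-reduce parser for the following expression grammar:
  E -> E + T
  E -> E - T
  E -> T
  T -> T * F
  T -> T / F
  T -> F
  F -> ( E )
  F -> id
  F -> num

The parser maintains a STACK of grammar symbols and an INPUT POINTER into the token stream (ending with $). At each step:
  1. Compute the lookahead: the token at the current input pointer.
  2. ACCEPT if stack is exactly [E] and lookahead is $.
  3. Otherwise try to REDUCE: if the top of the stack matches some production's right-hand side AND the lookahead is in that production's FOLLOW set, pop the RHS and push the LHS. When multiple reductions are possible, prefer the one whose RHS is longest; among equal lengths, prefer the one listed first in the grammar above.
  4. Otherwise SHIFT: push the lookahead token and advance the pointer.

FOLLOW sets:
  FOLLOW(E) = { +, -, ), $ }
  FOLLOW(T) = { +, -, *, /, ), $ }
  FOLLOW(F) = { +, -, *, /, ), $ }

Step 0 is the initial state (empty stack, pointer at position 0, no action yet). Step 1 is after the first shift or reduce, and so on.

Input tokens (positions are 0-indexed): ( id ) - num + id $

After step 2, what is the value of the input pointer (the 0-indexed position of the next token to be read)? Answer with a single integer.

Answer: 2

Derivation:
Step 1: shift (. Stack=[(] ptr=1 lookahead=id remaining=[id ) - num + id $]
Step 2: shift id. Stack=[( id] ptr=2 lookahead=) remaining=[) - num + id $]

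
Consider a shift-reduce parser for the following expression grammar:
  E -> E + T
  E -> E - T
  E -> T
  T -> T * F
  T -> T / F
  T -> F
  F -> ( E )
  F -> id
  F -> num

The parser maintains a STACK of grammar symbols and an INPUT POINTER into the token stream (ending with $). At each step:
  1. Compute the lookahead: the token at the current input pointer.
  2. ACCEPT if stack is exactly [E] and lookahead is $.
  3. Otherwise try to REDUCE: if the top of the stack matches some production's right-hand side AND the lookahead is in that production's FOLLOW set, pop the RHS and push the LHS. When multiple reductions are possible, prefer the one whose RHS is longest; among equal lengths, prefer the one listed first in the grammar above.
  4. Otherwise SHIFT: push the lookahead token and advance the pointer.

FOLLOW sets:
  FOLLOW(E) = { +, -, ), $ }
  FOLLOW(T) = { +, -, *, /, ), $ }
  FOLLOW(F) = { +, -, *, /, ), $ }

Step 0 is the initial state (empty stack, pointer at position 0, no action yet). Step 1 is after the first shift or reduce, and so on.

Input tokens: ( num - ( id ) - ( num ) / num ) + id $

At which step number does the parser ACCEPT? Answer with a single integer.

Step 1: shift (. Stack=[(] ptr=1 lookahead=num remaining=[num - ( id ) - ( num ) / num ) + id $]
Step 2: shift num. Stack=[( num] ptr=2 lookahead=- remaining=[- ( id ) - ( num ) / num ) + id $]
Step 3: reduce F->num. Stack=[( F] ptr=2 lookahead=- remaining=[- ( id ) - ( num ) / num ) + id $]
Step 4: reduce T->F. Stack=[( T] ptr=2 lookahead=- remaining=[- ( id ) - ( num ) / num ) + id $]
Step 5: reduce E->T. Stack=[( E] ptr=2 lookahead=- remaining=[- ( id ) - ( num ) / num ) + id $]
Step 6: shift -. Stack=[( E -] ptr=3 lookahead=( remaining=[( id ) - ( num ) / num ) + id $]
Step 7: shift (. Stack=[( E - (] ptr=4 lookahead=id remaining=[id ) - ( num ) / num ) + id $]
Step 8: shift id. Stack=[( E - ( id] ptr=5 lookahead=) remaining=[) - ( num ) / num ) + id $]
Step 9: reduce F->id. Stack=[( E - ( F] ptr=5 lookahead=) remaining=[) - ( num ) / num ) + id $]
Step 10: reduce T->F. Stack=[( E - ( T] ptr=5 lookahead=) remaining=[) - ( num ) / num ) + id $]
Step 11: reduce E->T. Stack=[( E - ( E] ptr=5 lookahead=) remaining=[) - ( num ) / num ) + id $]
Step 12: shift ). Stack=[( E - ( E )] ptr=6 lookahead=- remaining=[- ( num ) / num ) + id $]
Step 13: reduce F->( E ). Stack=[( E - F] ptr=6 lookahead=- remaining=[- ( num ) / num ) + id $]
Step 14: reduce T->F. Stack=[( E - T] ptr=6 lookahead=- remaining=[- ( num ) / num ) + id $]
Step 15: reduce E->E - T. Stack=[( E] ptr=6 lookahead=- remaining=[- ( num ) / num ) + id $]
Step 16: shift -. Stack=[( E -] ptr=7 lookahead=( remaining=[( num ) / num ) + id $]
Step 17: shift (. Stack=[( E - (] ptr=8 lookahead=num remaining=[num ) / num ) + id $]
Step 18: shift num. Stack=[( E - ( num] ptr=9 lookahead=) remaining=[) / num ) + id $]
Step 19: reduce F->num. Stack=[( E - ( F] ptr=9 lookahead=) remaining=[) / num ) + id $]
Step 20: reduce T->F. Stack=[( E - ( T] ptr=9 lookahead=) remaining=[) / num ) + id $]
Step 21: reduce E->T. Stack=[( E - ( E] ptr=9 lookahead=) remaining=[) / num ) + id $]
Step 22: shift ). Stack=[( E - ( E )] ptr=10 lookahead=/ remaining=[/ num ) + id $]
Step 23: reduce F->( E ). Stack=[( E - F] ptr=10 lookahead=/ remaining=[/ num ) + id $]
Step 24: reduce T->F. Stack=[( E - T] ptr=10 lookahead=/ remaining=[/ num ) + id $]
Step 25: shift /. Stack=[( E - T /] ptr=11 lookahead=num remaining=[num ) + id $]
Step 26: shift num. Stack=[( E - T / num] ptr=12 lookahead=) remaining=[) + id $]
Step 27: reduce F->num. Stack=[( E - T / F] ptr=12 lookahead=) remaining=[) + id $]
Step 28: reduce T->T / F. Stack=[( E - T] ptr=12 lookahead=) remaining=[) + id $]
Step 29: reduce E->E - T. Stack=[( E] ptr=12 lookahead=) remaining=[) + id $]
Step 30: shift ). Stack=[( E )] ptr=13 lookahead=+ remaining=[+ id $]
Step 31: reduce F->( E ). Stack=[F] ptr=13 lookahead=+ remaining=[+ id $]
Step 32: reduce T->F. Stack=[T] ptr=13 lookahead=+ remaining=[+ id $]
Step 33: reduce E->T. Stack=[E] ptr=13 lookahead=+ remaining=[+ id $]
Step 34: shift +. Stack=[E +] ptr=14 lookahead=id remaining=[id $]
Step 35: shift id. Stack=[E + id] ptr=15 lookahead=$ remaining=[$]
Step 36: reduce F->id. Stack=[E + F] ptr=15 lookahead=$ remaining=[$]
Step 37: reduce T->F. Stack=[E + T] ptr=15 lookahead=$ remaining=[$]
Step 38: reduce E->E + T. Stack=[E] ptr=15 lookahead=$ remaining=[$]
Step 39: accept. Stack=[E] ptr=15 lookahead=$ remaining=[$]

Answer: 39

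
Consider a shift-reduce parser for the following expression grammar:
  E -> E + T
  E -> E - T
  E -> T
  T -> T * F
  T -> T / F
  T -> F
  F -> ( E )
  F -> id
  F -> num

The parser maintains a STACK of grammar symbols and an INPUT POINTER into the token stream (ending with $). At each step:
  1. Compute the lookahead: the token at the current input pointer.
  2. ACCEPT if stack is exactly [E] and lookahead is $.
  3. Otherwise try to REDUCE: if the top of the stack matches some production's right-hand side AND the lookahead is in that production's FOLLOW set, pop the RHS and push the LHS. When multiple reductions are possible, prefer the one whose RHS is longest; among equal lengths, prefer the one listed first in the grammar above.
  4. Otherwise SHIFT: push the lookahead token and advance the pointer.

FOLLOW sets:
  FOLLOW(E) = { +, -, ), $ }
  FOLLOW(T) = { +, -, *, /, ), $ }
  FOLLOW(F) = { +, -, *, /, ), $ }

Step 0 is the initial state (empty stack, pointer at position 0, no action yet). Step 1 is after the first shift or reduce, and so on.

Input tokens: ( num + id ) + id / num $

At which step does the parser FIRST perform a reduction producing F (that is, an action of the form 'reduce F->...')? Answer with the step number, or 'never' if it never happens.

Answer: 3

Derivation:
Step 1: shift (. Stack=[(] ptr=1 lookahead=num remaining=[num + id ) + id / num $]
Step 2: shift num. Stack=[( num] ptr=2 lookahead=+ remaining=[+ id ) + id / num $]
Step 3: reduce F->num. Stack=[( F] ptr=2 lookahead=+ remaining=[+ id ) + id / num $]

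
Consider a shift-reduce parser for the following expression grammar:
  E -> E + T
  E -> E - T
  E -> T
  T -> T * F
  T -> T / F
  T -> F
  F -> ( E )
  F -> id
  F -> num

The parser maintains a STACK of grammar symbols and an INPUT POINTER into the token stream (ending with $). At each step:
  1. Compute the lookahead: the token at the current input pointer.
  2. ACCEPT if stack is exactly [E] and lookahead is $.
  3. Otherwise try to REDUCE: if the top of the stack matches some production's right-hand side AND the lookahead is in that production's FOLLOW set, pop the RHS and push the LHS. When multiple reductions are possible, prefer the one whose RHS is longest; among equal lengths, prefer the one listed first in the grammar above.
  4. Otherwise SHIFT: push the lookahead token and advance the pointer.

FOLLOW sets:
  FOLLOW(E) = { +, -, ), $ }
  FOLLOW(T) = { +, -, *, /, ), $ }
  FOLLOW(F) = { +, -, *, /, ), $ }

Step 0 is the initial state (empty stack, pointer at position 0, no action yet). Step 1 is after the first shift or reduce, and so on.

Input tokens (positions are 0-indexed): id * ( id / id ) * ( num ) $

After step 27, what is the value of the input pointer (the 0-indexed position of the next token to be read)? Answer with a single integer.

Answer: 11

Derivation:
Step 1: shift id. Stack=[id] ptr=1 lookahead=* remaining=[* ( id / id ) * ( num ) $]
Step 2: reduce F->id. Stack=[F] ptr=1 lookahead=* remaining=[* ( id / id ) * ( num ) $]
Step 3: reduce T->F. Stack=[T] ptr=1 lookahead=* remaining=[* ( id / id ) * ( num ) $]
Step 4: shift *. Stack=[T *] ptr=2 lookahead=( remaining=[( id / id ) * ( num ) $]
Step 5: shift (. Stack=[T * (] ptr=3 lookahead=id remaining=[id / id ) * ( num ) $]
Step 6: shift id. Stack=[T * ( id] ptr=4 lookahead=/ remaining=[/ id ) * ( num ) $]
Step 7: reduce F->id. Stack=[T * ( F] ptr=4 lookahead=/ remaining=[/ id ) * ( num ) $]
Step 8: reduce T->F. Stack=[T * ( T] ptr=4 lookahead=/ remaining=[/ id ) * ( num ) $]
Step 9: shift /. Stack=[T * ( T /] ptr=5 lookahead=id remaining=[id ) * ( num ) $]
Step 10: shift id. Stack=[T * ( T / id] ptr=6 lookahead=) remaining=[) * ( num ) $]
Step 11: reduce F->id. Stack=[T * ( T / F] ptr=6 lookahead=) remaining=[) * ( num ) $]
Step 12: reduce T->T / F. Stack=[T * ( T] ptr=6 lookahead=) remaining=[) * ( num ) $]
Step 13: reduce E->T. Stack=[T * ( E] ptr=6 lookahead=) remaining=[) * ( num ) $]
Step 14: shift ). Stack=[T * ( E )] ptr=7 lookahead=* remaining=[* ( num ) $]
Step 15: reduce F->( E ). Stack=[T * F] ptr=7 lookahead=* remaining=[* ( num ) $]
Step 16: reduce T->T * F. Stack=[T] ptr=7 lookahead=* remaining=[* ( num ) $]
Step 17: shift *. Stack=[T *] ptr=8 lookahead=( remaining=[( num ) $]
Step 18: shift (. Stack=[T * (] ptr=9 lookahead=num remaining=[num ) $]
Step 19: shift num. Stack=[T * ( num] ptr=10 lookahead=) remaining=[) $]
Step 20: reduce F->num. Stack=[T * ( F] ptr=10 lookahead=) remaining=[) $]
Step 21: reduce T->F. Stack=[T * ( T] ptr=10 lookahead=) remaining=[) $]
Step 22: reduce E->T. Stack=[T * ( E] ptr=10 lookahead=) remaining=[) $]
Step 23: shift ). Stack=[T * ( E )] ptr=11 lookahead=$ remaining=[$]
Step 24: reduce F->( E ). Stack=[T * F] ptr=11 lookahead=$ remaining=[$]
Step 25: reduce T->T * F. Stack=[T] ptr=11 lookahead=$ remaining=[$]
Step 26: reduce E->T. Stack=[E] ptr=11 lookahead=$ remaining=[$]
Step 27: accept. Stack=[E] ptr=11 lookahead=$ remaining=[$]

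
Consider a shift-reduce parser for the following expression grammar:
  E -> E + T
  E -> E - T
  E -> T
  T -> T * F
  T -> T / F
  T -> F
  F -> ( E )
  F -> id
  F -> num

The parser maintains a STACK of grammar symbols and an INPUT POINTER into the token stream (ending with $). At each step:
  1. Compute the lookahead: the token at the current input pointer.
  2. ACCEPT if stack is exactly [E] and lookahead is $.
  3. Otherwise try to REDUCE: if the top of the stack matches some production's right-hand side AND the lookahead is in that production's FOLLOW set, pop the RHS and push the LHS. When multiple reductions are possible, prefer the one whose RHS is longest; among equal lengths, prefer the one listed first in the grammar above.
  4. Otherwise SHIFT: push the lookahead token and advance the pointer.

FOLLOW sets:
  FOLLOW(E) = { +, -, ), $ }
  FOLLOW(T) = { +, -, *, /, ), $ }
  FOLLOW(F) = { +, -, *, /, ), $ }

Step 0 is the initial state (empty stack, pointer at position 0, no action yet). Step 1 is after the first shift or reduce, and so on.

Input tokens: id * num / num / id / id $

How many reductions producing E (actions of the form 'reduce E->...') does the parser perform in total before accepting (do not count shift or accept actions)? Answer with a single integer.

Answer: 1

Derivation:
Step 1: shift id. Stack=[id] ptr=1 lookahead=* remaining=[* num / num / id / id $]
Step 2: reduce F->id. Stack=[F] ptr=1 lookahead=* remaining=[* num / num / id / id $]
Step 3: reduce T->F. Stack=[T] ptr=1 lookahead=* remaining=[* num / num / id / id $]
Step 4: shift *. Stack=[T *] ptr=2 lookahead=num remaining=[num / num / id / id $]
Step 5: shift num. Stack=[T * num] ptr=3 lookahead=/ remaining=[/ num / id / id $]
Step 6: reduce F->num. Stack=[T * F] ptr=3 lookahead=/ remaining=[/ num / id / id $]
Step 7: reduce T->T * F. Stack=[T] ptr=3 lookahead=/ remaining=[/ num / id / id $]
Step 8: shift /. Stack=[T /] ptr=4 lookahead=num remaining=[num / id / id $]
Step 9: shift num. Stack=[T / num] ptr=5 lookahead=/ remaining=[/ id / id $]
Step 10: reduce F->num. Stack=[T / F] ptr=5 lookahead=/ remaining=[/ id / id $]
Step 11: reduce T->T / F. Stack=[T] ptr=5 lookahead=/ remaining=[/ id / id $]
Step 12: shift /. Stack=[T /] ptr=6 lookahead=id remaining=[id / id $]
Step 13: shift id. Stack=[T / id] ptr=7 lookahead=/ remaining=[/ id $]
Step 14: reduce F->id. Stack=[T / F] ptr=7 lookahead=/ remaining=[/ id $]
Step 15: reduce T->T / F. Stack=[T] ptr=7 lookahead=/ remaining=[/ id $]
Step 16: shift /. Stack=[T /] ptr=8 lookahead=id remaining=[id $]
Step 17: shift id. Stack=[T / id] ptr=9 lookahead=$ remaining=[$]
Step 18: reduce F->id. Stack=[T / F] ptr=9 lookahead=$ remaining=[$]
Step 19: reduce T->T / F. Stack=[T] ptr=9 lookahead=$ remaining=[$]
Step 20: reduce E->T. Stack=[E] ptr=9 lookahead=$ remaining=[$]
Step 21: accept. Stack=[E] ptr=9 lookahead=$ remaining=[$]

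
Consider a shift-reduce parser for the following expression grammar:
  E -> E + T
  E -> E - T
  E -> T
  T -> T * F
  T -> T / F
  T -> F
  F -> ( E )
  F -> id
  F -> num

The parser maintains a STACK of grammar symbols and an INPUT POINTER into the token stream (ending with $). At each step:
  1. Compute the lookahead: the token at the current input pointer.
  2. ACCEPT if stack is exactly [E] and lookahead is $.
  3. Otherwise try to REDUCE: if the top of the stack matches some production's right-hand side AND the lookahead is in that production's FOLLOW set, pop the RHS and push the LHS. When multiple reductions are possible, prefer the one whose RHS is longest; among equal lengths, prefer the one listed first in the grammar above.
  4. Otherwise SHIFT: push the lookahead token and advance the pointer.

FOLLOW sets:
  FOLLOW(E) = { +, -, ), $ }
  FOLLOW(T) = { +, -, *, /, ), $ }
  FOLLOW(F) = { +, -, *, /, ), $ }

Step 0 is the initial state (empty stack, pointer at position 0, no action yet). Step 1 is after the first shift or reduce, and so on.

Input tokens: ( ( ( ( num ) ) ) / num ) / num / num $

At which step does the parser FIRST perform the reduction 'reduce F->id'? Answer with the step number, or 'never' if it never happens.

Answer: never

Derivation:
Step 1: shift (. Stack=[(] ptr=1 lookahead=( remaining=[( ( ( num ) ) ) / num ) / num / num $]
Step 2: shift (. Stack=[( (] ptr=2 lookahead=( remaining=[( ( num ) ) ) / num ) / num / num $]
Step 3: shift (. Stack=[( ( (] ptr=3 lookahead=( remaining=[( num ) ) ) / num ) / num / num $]
Step 4: shift (. Stack=[( ( ( (] ptr=4 lookahead=num remaining=[num ) ) ) / num ) / num / num $]
Step 5: shift num. Stack=[( ( ( ( num] ptr=5 lookahead=) remaining=[) ) ) / num ) / num / num $]
Step 6: reduce F->num. Stack=[( ( ( ( F] ptr=5 lookahead=) remaining=[) ) ) / num ) / num / num $]
Step 7: reduce T->F. Stack=[( ( ( ( T] ptr=5 lookahead=) remaining=[) ) ) / num ) / num / num $]
Step 8: reduce E->T. Stack=[( ( ( ( E] ptr=5 lookahead=) remaining=[) ) ) / num ) / num / num $]
Step 9: shift ). Stack=[( ( ( ( E )] ptr=6 lookahead=) remaining=[) ) / num ) / num / num $]
Step 10: reduce F->( E ). Stack=[( ( ( F] ptr=6 lookahead=) remaining=[) ) / num ) / num / num $]
Step 11: reduce T->F. Stack=[( ( ( T] ptr=6 lookahead=) remaining=[) ) / num ) / num / num $]
Step 12: reduce E->T. Stack=[( ( ( E] ptr=6 lookahead=) remaining=[) ) / num ) / num / num $]
Step 13: shift ). Stack=[( ( ( E )] ptr=7 lookahead=) remaining=[) / num ) / num / num $]
Step 14: reduce F->( E ). Stack=[( ( F] ptr=7 lookahead=) remaining=[) / num ) / num / num $]
Step 15: reduce T->F. Stack=[( ( T] ptr=7 lookahead=) remaining=[) / num ) / num / num $]
Step 16: reduce E->T. Stack=[( ( E] ptr=7 lookahead=) remaining=[) / num ) / num / num $]
Step 17: shift ). Stack=[( ( E )] ptr=8 lookahead=/ remaining=[/ num ) / num / num $]
Step 18: reduce F->( E ). Stack=[( F] ptr=8 lookahead=/ remaining=[/ num ) / num / num $]
Step 19: reduce T->F. Stack=[( T] ptr=8 lookahead=/ remaining=[/ num ) / num / num $]
Step 20: shift /. Stack=[( T /] ptr=9 lookahead=num remaining=[num ) / num / num $]
Step 21: shift num. Stack=[( T / num] ptr=10 lookahead=) remaining=[) / num / num $]
Step 22: reduce F->num. Stack=[( T / F] ptr=10 lookahead=) remaining=[) / num / num $]
Step 23: reduce T->T / F. Stack=[( T] ptr=10 lookahead=) remaining=[) / num / num $]
Step 24: reduce E->T. Stack=[( E] ptr=10 lookahead=) remaining=[) / num / num $]
Step 25: shift ). Stack=[( E )] ptr=11 lookahead=/ remaining=[/ num / num $]
Step 26: reduce F->( E ). Stack=[F] ptr=11 lookahead=/ remaining=[/ num / num $]
Step 27: reduce T->F. Stack=[T] ptr=11 lookahead=/ remaining=[/ num / num $]
Step 28: shift /. Stack=[T /] ptr=12 lookahead=num remaining=[num / num $]
Step 29: shift num. Stack=[T / num] ptr=13 lookahead=/ remaining=[/ num $]
Step 30: reduce F->num. Stack=[T / F] ptr=13 lookahead=/ remaining=[/ num $]
Step 31: reduce T->T / F. Stack=[T] ptr=13 lookahead=/ remaining=[/ num $]
Step 32: shift /. Stack=[T /] ptr=14 lookahead=num remaining=[num $]
Step 33: shift num. Stack=[T / num] ptr=15 lookahead=$ remaining=[$]
Step 34: reduce F->num. Stack=[T / F] ptr=15 lookahead=$ remaining=[$]
Step 35: reduce T->T / F. Stack=[T] ptr=15 lookahead=$ remaining=[$]
Step 36: reduce E->T. Stack=[E] ptr=15 lookahead=$ remaining=[$]
Step 37: accept. Stack=[E] ptr=15 lookahead=$ remaining=[$]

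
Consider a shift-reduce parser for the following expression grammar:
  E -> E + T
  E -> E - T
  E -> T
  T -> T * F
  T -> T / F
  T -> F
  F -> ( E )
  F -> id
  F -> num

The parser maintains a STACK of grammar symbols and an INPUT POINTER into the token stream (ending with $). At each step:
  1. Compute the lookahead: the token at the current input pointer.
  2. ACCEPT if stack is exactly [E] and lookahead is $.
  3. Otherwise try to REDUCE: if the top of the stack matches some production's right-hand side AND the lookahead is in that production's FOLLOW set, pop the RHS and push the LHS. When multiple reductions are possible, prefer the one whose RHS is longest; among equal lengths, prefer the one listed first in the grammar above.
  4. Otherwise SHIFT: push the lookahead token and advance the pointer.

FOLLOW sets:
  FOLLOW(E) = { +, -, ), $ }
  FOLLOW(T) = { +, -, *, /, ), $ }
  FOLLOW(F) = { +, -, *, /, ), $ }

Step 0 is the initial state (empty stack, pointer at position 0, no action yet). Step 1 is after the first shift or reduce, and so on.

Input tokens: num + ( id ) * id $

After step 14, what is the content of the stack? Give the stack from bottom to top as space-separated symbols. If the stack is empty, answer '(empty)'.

Step 1: shift num. Stack=[num] ptr=1 lookahead=+ remaining=[+ ( id ) * id $]
Step 2: reduce F->num. Stack=[F] ptr=1 lookahead=+ remaining=[+ ( id ) * id $]
Step 3: reduce T->F. Stack=[T] ptr=1 lookahead=+ remaining=[+ ( id ) * id $]
Step 4: reduce E->T. Stack=[E] ptr=1 lookahead=+ remaining=[+ ( id ) * id $]
Step 5: shift +. Stack=[E +] ptr=2 lookahead=( remaining=[( id ) * id $]
Step 6: shift (. Stack=[E + (] ptr=3 lookahead=id remaining=[id ) * id $]
Step 7: shift id. Stack=[E + ( id] ptr=4 lookahead=) remaining=[) * id $]
Step 8: reduce F->id. Stack=[E + ( F] ptr=4 lookahead=) remaining=[) * id $]
Step 9: reduce T->F. Stack=[E + ( T] ptr=4 lookahead=) remaining=[) * id $]
Step 10: reduce E->T. Stack=[E + ( E] ptr=4 lookahead=) remaining=[) * id $]
Step 11: shift ). Stack=[E + ( E )] ptr=5 lookahead=* remaining=[* id $]
Step 12: reduce F->( E ). Stack=[E + F] ptr=5 lookahead=* remaining=[* id $]
Step 13: reduce T->F. Stack=[E + T] ptr=5 lookahead=* remaining=[* id $]
Step 14: shift *. Stack=[E + T *] ptr=6 lookahead=id remaining=[id $]

Answer: E + T *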